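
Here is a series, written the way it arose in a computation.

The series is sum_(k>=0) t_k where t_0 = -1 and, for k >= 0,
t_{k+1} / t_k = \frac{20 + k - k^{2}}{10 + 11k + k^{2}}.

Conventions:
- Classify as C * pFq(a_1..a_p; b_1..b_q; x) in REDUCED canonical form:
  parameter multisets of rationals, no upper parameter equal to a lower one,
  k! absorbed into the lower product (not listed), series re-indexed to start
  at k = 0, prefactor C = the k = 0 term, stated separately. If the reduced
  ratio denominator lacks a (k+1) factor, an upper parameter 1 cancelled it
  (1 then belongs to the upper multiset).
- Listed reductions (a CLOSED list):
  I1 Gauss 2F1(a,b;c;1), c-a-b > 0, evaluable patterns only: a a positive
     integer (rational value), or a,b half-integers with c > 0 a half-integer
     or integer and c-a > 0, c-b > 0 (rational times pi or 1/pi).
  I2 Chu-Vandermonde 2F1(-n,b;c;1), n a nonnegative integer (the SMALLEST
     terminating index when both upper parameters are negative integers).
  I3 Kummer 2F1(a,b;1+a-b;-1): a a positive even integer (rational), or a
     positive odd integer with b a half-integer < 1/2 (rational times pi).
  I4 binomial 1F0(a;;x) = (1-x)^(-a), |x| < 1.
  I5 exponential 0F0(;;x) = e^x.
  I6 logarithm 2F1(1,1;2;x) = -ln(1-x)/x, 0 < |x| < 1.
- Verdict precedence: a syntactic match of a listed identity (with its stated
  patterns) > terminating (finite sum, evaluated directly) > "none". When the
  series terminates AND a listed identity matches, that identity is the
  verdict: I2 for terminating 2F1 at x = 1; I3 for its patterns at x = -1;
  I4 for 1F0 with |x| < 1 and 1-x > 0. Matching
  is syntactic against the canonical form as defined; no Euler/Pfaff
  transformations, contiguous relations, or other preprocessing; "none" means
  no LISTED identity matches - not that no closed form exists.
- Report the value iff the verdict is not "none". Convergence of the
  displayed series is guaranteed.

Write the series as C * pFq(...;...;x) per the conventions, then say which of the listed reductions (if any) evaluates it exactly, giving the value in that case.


The series (x = -1) is 2F1: upper {-5, 4}, lower {10}, prefactor -1. Verdict: Kummer (I3) fires (x = -1; c = 10 equals 1+a-b for upper {-5, 4}: listed pattern). Exact value: -6.

Key observation: t_0 = -1 here, and the expanded ratio factors over Q; C = -1, x = -1, roots give parameters.
Step ratio: r(k) = -1 * (k-5) (k+4) / [(k+10) (k+1)] - poly over poly, x = -1 from leading terms; C = -1 at k = 0.


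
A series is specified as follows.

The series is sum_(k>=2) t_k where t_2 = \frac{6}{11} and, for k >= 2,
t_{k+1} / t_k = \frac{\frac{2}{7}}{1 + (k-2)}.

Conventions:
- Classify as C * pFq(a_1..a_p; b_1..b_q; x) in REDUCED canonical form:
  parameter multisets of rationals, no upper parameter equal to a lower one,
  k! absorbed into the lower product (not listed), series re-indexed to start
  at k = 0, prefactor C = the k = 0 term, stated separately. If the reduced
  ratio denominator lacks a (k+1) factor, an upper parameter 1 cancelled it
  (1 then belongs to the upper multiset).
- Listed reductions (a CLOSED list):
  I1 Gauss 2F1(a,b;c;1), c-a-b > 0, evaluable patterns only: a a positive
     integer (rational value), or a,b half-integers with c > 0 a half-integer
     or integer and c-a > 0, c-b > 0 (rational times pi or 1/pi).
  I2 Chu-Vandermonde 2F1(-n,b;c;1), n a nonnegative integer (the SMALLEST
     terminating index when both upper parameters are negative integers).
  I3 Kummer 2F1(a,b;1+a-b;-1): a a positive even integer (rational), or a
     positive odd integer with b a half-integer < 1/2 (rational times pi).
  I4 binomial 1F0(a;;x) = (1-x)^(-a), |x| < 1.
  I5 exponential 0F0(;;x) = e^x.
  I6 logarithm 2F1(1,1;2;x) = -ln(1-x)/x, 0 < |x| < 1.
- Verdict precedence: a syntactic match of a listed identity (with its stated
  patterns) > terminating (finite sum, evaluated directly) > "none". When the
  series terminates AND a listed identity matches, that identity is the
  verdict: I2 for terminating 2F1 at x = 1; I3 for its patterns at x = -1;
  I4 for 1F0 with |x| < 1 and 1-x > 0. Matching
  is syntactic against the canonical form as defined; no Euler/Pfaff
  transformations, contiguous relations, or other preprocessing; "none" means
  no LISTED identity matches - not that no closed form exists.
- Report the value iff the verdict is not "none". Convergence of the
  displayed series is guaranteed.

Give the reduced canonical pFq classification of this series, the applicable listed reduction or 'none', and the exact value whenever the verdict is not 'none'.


Canonical form: C = \frac{6}{11} times 0F0 with upper {-}, lower {-}, x = \frac{2}{7}. Verdict at x = \frac{2}{7}: exponential (I5) matches (the 0F0 exponential series at x = \frac{2}{7}). Exact value: \frac{6}{11} \cdot e^{\frac{2}{7}}.

Key observation: from the first term \frac{6}{11}: roots of the ratio polynomials (prefactor 6/11) are the negated parameters.
Ratio: r(k) = \frac{2}{7} * 1 / [(k+1)] - poly over poly, x = \frac{2}{7} from leading terms; C = \frac{6}{11} at k = 0.


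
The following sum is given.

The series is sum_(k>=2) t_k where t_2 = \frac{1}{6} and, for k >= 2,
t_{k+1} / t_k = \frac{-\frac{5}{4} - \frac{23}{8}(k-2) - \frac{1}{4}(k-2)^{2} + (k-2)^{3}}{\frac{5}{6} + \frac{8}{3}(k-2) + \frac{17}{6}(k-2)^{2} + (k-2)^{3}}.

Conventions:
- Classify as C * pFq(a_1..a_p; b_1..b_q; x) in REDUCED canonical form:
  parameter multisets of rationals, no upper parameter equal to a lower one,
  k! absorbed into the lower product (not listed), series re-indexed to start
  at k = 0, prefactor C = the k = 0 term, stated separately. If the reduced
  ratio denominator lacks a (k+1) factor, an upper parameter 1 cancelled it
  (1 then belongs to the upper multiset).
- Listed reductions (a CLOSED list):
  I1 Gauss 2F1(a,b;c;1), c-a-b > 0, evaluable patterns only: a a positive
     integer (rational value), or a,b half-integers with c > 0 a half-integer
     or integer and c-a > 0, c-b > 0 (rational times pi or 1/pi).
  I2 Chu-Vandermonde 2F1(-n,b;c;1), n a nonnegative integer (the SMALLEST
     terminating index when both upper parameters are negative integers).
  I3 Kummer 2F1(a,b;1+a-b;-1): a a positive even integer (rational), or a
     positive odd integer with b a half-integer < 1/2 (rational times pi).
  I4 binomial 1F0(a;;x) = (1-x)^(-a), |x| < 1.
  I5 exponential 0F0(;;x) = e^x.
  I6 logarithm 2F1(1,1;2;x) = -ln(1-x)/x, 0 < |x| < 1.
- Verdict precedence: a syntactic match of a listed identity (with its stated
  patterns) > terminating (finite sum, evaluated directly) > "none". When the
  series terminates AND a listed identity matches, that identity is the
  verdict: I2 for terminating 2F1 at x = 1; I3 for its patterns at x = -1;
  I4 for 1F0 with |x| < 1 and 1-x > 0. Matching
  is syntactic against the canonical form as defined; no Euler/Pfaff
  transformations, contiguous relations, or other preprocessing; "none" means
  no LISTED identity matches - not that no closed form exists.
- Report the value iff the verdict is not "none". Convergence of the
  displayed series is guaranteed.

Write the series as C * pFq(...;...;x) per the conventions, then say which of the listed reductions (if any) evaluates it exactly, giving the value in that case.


Prefactor \frac{1}{6}, argument 1: 3F2 with upper {-2, \frac{1}{2}, \frac{5}{4}} over lower {\frac{5}{6}, 1}. Verdict: terminating - upper parameter -2 makes this a finite sum (last index 2), evaluated exactly. Value: \frac{67}{2112}.

Key observation: t_0 = \frac{1}{6} here, and the expanded ratio factors over Q; C = 1/6, x = 1, roots give parameters.
Term ratio: r(k) = 1 * (k-2) (k+\frac{1}{2}) (k+\frac{5}{4}) / [(k+\frac{5}{6}) (k+1) (k+1)] - rational; roots negated = parameters, x = 1, C = \frac{1}{6}.


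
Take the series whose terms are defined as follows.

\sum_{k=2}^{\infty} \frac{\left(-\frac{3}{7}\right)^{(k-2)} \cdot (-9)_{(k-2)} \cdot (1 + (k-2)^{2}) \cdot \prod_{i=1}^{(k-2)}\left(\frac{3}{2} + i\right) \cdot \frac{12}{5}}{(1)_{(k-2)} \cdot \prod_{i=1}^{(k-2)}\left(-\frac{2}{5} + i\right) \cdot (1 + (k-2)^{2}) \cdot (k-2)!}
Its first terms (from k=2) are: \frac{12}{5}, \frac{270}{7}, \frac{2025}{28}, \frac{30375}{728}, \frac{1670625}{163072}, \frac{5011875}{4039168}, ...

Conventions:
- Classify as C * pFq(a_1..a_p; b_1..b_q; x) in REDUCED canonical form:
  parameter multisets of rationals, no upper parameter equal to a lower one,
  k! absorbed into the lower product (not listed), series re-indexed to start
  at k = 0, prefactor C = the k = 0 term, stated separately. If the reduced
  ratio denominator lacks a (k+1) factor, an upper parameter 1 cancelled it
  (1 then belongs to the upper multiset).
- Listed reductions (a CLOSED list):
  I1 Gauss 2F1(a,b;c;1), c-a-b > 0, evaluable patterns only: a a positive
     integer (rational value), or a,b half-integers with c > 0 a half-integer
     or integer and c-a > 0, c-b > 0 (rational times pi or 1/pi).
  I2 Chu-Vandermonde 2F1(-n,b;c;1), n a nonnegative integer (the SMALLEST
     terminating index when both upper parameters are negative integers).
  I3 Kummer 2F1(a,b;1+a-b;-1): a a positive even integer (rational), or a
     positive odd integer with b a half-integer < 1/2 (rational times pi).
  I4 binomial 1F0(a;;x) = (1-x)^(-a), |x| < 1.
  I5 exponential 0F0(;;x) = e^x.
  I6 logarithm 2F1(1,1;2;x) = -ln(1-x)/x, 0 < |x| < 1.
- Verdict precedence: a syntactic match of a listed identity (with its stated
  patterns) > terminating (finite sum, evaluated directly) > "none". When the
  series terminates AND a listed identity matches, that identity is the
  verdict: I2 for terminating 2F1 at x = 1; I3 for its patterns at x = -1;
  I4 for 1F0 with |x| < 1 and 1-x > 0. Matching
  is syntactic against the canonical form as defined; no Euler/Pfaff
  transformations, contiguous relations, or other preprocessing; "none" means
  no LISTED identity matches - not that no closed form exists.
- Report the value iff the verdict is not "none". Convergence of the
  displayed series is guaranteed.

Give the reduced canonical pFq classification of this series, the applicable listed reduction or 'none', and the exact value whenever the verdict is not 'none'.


The series (x = -\frac{3}{7}) is 2F2: upper {-9, \frac{5}{2}}, lower {\frac{3}{5}, 1}, prefactor \frac{12}{5}. Verdict: terminating at k = 9: the factor (-9)_k kills every later term; summing the 10 survivors is exact. Its exact value is \frac{906265740477338689251}{5440288327718666240}.

First insight: from the first term \frac{12}{5}: striking the common factor k^2 + 1 reduces the term (C = 12/5, x = -3/7).
Consecutive-term ratio: r(k) = -\frac{3}{7} * (k-9) (k+\frac{5}{2}) / [(k+\frac{3}{5}) (k+1) (k+1)] - poly over poly, x = -\frac{3}{7} from leading terms; C = \frac{12}{5} at k = 0.


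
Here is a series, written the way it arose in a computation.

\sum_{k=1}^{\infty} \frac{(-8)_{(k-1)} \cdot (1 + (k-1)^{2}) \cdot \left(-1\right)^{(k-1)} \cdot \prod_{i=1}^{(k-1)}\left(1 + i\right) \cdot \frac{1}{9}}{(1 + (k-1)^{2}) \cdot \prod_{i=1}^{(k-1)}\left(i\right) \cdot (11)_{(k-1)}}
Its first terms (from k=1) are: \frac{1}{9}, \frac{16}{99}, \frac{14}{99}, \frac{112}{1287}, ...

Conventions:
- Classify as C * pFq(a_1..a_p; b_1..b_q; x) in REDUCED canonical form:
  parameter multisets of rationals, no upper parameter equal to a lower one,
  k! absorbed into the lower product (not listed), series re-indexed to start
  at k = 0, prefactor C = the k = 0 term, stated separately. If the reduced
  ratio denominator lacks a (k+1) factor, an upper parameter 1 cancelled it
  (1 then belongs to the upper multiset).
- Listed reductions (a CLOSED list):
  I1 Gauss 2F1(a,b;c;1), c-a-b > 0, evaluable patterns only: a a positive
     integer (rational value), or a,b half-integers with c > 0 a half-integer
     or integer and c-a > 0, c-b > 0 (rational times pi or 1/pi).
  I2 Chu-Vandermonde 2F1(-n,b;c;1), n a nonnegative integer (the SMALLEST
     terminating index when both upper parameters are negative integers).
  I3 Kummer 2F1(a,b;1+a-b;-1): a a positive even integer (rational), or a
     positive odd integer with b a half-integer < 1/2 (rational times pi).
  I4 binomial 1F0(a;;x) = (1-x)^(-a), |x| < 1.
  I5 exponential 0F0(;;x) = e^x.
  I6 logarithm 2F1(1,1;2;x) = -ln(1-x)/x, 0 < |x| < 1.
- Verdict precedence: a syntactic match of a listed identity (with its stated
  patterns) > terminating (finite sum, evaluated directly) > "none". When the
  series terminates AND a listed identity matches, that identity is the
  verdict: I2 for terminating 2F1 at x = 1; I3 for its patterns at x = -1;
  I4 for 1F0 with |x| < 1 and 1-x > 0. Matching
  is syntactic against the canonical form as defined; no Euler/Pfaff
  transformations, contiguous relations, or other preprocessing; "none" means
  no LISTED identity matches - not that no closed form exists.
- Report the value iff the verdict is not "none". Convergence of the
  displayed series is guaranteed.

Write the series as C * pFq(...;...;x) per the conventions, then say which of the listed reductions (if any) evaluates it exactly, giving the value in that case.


Key observation: t_0 being \frac{1}{9}, the product of the first k integers (prefactor 1/9) is k!.
Ratio: r(k) = -1 * (k-8) (k+2) / [(k+11) (k+1)] - rational in k, leading ratio -1; with t_0 = \frac{1}{9}, classification follows.

This is \frac{1}{9} * 2F1(-8, 2; 11; -1) in reduced canonical form. Verdict (x = -1): the Kummer evaluation I3 applies (x = -1; c = 11 equals 1+a-b for upper {-8, 2}: listed pattern). Hence: \frac{5}{9}.


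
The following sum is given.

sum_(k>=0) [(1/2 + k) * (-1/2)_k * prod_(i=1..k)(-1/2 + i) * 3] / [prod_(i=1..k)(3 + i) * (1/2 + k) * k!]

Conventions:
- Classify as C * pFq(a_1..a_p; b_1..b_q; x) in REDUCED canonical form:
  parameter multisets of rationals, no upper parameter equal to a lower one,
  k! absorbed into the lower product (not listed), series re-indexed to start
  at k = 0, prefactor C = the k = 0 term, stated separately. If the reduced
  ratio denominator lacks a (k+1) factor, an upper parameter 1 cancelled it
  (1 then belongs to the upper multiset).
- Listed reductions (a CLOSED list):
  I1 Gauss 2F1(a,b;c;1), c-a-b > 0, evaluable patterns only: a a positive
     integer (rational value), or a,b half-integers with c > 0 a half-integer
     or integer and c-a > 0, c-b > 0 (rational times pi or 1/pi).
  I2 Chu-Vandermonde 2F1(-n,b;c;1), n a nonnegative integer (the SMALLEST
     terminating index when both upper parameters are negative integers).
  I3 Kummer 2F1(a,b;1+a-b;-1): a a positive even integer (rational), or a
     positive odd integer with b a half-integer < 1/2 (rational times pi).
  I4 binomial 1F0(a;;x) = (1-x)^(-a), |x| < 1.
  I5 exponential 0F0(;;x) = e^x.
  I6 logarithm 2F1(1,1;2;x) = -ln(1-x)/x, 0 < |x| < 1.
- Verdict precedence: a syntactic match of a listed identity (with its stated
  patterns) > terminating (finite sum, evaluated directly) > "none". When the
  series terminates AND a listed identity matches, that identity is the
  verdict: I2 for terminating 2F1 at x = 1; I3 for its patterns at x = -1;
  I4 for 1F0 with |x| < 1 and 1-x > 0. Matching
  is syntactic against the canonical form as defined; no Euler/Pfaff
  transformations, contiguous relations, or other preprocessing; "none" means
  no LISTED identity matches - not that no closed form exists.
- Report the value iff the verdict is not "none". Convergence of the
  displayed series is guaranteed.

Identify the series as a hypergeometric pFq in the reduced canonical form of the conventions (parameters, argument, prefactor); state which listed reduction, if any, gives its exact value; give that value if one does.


Classification (C = 3): 2F1 with upper {-1/2, 1/2}, lower {4}, argument x = 1. Verdict: this is Gauss's theorem I1 (half-integer case) (x = 1; upper {-1/2, 1/2} half-integers, c = 4 in the evaluable pattern). Sum: (1536/175) / pi.

First insight: t_0 = 3 here, and k + 1/2 divides numerator and denominator alike; C = 3 after cancelling.
Adjacent-term ratio: r(k) = 1 * (k-1/2) (k+1/2) / [(k+4) (k+1)] ; factor over Q: parameters, x = 1, and C = 3.


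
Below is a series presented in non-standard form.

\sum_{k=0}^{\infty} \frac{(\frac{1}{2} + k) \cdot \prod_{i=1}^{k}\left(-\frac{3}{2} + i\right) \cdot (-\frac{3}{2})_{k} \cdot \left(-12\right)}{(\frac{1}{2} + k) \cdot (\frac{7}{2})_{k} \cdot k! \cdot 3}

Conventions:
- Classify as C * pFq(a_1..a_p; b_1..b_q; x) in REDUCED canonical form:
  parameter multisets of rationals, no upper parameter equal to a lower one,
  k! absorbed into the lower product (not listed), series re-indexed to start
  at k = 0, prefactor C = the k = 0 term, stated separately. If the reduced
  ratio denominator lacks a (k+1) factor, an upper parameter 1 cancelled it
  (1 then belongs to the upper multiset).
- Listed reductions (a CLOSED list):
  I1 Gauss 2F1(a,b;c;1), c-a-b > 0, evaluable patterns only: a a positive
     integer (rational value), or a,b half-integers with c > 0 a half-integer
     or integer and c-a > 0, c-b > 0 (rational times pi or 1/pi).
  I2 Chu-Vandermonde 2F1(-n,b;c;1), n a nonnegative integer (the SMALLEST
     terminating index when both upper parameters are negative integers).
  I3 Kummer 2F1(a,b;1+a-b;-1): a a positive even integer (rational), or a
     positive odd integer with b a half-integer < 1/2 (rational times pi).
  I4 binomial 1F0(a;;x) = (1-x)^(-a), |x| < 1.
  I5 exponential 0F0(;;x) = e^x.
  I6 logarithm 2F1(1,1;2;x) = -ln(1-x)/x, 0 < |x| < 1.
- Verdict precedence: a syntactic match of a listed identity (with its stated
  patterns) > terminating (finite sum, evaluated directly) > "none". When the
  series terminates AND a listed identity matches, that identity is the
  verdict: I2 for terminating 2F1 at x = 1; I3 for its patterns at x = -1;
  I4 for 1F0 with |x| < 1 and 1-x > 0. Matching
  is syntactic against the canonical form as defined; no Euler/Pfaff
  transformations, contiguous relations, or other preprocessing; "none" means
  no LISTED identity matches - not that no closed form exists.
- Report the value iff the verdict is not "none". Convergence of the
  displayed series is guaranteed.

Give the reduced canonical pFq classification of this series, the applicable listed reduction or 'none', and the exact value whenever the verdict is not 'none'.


At argument 1: a 2F1 with upper {-\frac{3}{2}, -\frac{1}{2}}, lower {\frac{7}{2}}, scaled by C = -4. Verdict: the half-integer Gauss pattern (I1) fires (x = 1; upper {-\frac{3}{2}, -\frac{1}{2}} half-integers, c = \frac{7}{2} in the evaluable pattern). Sum: \left(-\frac{1575}{1024}\right) \cdot \pi.

The tell: x = 1 and striking the common factor k + 1/2 reduces the term (C = -4).
Ratio: r(k) = 1 * (k-\frac{3}{2}) (k-\frac{1}{2}) / [(k+\frac{7}{2}) (k+1)] - rational in k, leading ratio 1; with t_0 = -4, classification follows.


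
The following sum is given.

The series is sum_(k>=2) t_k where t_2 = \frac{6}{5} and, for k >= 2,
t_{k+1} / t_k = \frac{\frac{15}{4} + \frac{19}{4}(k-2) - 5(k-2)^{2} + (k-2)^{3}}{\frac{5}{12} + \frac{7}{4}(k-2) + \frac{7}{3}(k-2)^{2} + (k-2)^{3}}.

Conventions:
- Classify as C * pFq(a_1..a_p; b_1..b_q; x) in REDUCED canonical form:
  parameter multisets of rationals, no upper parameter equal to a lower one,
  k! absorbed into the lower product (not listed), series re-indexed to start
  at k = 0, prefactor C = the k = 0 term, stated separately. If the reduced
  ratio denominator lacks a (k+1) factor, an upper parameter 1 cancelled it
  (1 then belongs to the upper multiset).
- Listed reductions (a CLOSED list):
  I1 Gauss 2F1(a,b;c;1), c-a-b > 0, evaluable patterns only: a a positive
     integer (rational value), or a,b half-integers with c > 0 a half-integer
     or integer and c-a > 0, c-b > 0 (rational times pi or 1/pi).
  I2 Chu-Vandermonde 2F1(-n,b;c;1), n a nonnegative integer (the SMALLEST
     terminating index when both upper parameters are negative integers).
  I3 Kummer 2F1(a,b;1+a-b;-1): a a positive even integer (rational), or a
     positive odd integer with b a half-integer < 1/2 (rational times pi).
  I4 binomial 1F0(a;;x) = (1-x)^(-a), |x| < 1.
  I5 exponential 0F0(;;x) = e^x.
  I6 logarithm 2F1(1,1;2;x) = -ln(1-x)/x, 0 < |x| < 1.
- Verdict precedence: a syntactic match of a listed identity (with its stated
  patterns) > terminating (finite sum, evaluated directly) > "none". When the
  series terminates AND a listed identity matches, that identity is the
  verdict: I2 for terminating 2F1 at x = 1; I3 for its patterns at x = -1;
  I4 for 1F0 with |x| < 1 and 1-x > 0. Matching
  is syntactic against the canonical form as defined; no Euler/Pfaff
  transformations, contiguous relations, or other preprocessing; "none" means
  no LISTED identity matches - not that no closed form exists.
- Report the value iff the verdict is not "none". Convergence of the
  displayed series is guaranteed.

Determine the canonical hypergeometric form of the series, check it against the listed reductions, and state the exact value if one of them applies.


Canonical form: C = \frac{6}{5} times 2F1 with upper {-3, -\frac{5}{2}}, lower {\frac{5}{6}}, x = 1. Verdict: Vandermonde's identity (I2) fires (terminating 2F1 at x = 1 with n = 3, b = -5/2, c = \frac{5}{6}). Value: \frac{19968}{935}.

Key step: from the first term \frac{6}{5}: the ratio is unreduced: k + 1/2 divides both sides (C = 6/5, x = 1).
Ratio: r(k) = 1 * (k-3) (k-\frac{5}{2}) / [(k+\frac{5}{6}) (k+1)] - poly over poly, x = 1 from leading terms; C = \frac{6}{5} at k = 0.


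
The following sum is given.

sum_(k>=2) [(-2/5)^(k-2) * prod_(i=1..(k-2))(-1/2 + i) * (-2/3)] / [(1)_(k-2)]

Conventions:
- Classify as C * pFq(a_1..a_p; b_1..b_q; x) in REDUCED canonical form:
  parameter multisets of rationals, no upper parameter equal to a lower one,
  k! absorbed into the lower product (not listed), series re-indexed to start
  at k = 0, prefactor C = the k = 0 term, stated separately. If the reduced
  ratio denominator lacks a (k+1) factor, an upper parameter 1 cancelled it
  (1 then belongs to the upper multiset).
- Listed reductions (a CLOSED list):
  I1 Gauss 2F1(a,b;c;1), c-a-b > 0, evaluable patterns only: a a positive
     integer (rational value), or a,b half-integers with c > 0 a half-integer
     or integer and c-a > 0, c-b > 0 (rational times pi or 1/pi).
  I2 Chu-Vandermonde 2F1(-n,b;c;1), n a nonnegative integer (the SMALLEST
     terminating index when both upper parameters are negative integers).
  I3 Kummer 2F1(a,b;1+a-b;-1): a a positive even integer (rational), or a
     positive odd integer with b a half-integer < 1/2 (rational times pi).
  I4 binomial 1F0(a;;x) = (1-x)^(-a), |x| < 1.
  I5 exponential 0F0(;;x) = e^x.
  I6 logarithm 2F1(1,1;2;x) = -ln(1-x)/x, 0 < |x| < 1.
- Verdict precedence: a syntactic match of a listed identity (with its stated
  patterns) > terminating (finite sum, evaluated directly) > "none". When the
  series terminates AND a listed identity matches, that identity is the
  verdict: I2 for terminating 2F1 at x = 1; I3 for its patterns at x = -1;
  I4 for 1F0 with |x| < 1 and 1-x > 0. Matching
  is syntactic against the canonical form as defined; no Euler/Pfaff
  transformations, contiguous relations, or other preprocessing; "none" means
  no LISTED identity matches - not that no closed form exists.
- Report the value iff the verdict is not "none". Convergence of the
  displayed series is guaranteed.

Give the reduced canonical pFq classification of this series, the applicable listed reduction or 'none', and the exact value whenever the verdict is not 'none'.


Key step: x = (-2/5) and (1)_k (C = -2/3) is k! itself.
Ratio: r(k) = (-2/5) * (k+1/2) / [(k+1)] ; factor over Q: parameters, x = (-2/5), and C = -2/3.

Canonical form: C = -2/3 times 1F0 with upper {1/2}, lower {-}, x = -2/5. Verdict (x = -2/5): binomial (I4) applies (the 1F0 binomial series: exponent -1/2, x = -2/5). Sum: (-2/3) * (7/5)^(-1/2).


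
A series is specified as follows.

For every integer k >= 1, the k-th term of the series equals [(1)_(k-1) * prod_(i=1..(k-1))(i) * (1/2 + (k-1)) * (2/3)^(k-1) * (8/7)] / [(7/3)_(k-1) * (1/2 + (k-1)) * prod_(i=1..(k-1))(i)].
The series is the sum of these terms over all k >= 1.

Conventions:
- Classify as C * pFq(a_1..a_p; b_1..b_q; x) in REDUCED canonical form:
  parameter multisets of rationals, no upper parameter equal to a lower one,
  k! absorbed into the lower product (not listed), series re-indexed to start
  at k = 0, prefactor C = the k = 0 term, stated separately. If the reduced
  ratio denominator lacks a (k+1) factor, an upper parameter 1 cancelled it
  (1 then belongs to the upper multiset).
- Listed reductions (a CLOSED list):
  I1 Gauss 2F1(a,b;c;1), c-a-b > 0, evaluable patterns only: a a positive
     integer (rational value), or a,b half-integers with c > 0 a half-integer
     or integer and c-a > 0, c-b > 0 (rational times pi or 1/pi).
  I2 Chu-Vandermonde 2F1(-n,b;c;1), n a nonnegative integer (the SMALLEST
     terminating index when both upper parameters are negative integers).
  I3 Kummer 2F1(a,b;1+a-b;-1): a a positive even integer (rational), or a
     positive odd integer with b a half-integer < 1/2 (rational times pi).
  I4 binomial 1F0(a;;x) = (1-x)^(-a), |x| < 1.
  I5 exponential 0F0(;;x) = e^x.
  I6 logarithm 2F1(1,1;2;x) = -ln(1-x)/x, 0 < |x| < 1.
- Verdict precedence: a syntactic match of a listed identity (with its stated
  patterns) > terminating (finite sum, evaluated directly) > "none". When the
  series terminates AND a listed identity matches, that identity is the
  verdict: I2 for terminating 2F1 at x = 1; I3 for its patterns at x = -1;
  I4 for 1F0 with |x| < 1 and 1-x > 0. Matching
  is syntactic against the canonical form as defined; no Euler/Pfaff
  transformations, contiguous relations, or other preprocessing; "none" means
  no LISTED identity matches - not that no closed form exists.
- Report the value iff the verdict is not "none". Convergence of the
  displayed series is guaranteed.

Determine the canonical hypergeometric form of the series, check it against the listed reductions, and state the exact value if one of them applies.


Prefactor 8/7, argument 2/3: 2F1 with upper {1, 1} over lower {7/3}. Verdict: none. A 2F1 with upper {1, 1} fits none of I1-I6 at x = 2/3; the sum runs forever.

The tell: with t_0 = 8/7, the running product (C = 8/7) telescopes to a rising factorial.
Term ratio: r(k) = (2/3) * (k+1) (k+1) / [(k+7/3) (k+1)] - rational in k. x = (2/3); t_0 = 8/7; negate the roots.


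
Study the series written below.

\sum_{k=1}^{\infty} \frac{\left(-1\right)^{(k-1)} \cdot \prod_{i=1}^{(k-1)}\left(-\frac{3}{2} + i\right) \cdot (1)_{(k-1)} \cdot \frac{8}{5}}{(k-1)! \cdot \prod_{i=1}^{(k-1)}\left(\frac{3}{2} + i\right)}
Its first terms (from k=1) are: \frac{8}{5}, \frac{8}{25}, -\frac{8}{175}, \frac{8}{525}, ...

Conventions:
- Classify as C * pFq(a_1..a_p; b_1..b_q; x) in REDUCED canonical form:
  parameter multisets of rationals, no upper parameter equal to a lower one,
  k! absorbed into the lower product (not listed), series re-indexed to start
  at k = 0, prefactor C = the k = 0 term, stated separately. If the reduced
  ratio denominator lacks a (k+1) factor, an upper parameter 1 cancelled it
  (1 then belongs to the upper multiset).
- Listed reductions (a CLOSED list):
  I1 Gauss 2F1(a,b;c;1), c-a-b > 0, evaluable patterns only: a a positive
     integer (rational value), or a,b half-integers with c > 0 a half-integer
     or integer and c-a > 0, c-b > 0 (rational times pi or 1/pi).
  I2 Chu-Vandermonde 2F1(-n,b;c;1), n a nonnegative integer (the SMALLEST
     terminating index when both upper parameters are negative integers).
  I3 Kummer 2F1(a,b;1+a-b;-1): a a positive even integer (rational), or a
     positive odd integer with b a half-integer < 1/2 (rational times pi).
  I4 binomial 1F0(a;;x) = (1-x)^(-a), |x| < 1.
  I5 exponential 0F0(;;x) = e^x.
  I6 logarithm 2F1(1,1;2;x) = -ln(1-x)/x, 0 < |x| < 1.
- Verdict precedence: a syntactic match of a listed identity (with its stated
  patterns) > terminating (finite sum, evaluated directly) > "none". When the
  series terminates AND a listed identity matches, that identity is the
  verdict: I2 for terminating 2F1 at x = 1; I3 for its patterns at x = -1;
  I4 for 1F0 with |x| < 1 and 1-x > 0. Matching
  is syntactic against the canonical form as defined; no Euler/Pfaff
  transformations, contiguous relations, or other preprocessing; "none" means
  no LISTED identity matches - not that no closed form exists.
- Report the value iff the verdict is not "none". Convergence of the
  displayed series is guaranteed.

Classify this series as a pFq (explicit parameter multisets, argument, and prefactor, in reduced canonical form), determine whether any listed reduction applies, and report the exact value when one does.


At argument -1: a 2F1 with upper {-\frac{1}{2}, 1}, lower {\frac{5}{2}}, scaled by C = \frac{8}{5}. Verdict: Kummer (I3) matches (x = -1; c = \frac{5}{2} equals 1+a-b for upper {-\frac{1}{2}, 1}: listed pattern). Exact value: \frac{3}{5} \cdot \pi.

First insight: t_0 = \frac{8}{5} here, and the lower running product (prefactor 8/5) is a rising factorial.
Consecutive-term ratio: r(k) = -1 * (k-\frac{1}{2}) (k+1) / [(k+\frac{5}{2}) (k+1)] - poly over poly, x = -1 from leading terms; C = \frac{8}{5} at k = 0.


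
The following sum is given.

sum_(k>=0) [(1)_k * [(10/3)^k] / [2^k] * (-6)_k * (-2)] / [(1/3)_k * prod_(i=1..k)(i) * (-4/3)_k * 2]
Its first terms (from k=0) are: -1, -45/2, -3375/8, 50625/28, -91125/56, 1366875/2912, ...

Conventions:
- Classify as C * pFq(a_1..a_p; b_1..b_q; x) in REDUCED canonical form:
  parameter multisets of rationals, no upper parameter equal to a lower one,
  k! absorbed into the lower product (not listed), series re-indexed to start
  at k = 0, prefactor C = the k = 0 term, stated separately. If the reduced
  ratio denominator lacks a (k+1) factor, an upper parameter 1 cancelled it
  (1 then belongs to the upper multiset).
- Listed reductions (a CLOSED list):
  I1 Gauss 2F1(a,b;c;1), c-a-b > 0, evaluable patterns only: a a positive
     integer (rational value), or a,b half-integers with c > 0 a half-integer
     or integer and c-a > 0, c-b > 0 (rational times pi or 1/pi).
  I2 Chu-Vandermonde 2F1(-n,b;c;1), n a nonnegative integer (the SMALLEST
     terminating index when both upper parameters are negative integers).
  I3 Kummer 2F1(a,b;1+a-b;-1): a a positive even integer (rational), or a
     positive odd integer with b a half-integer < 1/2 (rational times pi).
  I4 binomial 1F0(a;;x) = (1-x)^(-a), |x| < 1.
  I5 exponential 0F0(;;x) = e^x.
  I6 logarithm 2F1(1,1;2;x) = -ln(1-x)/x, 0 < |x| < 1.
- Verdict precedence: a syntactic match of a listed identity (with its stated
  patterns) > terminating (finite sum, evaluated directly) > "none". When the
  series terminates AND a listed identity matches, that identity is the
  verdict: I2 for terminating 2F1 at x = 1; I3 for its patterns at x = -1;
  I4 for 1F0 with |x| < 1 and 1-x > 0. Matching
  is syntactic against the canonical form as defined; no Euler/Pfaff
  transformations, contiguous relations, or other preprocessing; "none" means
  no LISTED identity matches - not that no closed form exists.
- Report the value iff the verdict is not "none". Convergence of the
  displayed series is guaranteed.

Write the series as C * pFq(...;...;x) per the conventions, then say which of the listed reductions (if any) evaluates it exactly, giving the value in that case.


Prefactor -1, argument 5/3: 2F2 with upper {-6, 1} over lower {-4/3, 1/3}. Verdict: terminating - upper parameter -6 makes this a finite sum (last index 6), evaluated exactly. Exact value: 84470843/512512.

First insight: x = (5/3) and the two k-th powers (C = -1, x = 5/3) combine into one argument.
Step ratio: r(k) = (5/3) * (k-6) (k+1) / [(k-4/3) (k+1/3) (k+1)] - rational; roots negated = parameters, x = (5/3), C = -1.


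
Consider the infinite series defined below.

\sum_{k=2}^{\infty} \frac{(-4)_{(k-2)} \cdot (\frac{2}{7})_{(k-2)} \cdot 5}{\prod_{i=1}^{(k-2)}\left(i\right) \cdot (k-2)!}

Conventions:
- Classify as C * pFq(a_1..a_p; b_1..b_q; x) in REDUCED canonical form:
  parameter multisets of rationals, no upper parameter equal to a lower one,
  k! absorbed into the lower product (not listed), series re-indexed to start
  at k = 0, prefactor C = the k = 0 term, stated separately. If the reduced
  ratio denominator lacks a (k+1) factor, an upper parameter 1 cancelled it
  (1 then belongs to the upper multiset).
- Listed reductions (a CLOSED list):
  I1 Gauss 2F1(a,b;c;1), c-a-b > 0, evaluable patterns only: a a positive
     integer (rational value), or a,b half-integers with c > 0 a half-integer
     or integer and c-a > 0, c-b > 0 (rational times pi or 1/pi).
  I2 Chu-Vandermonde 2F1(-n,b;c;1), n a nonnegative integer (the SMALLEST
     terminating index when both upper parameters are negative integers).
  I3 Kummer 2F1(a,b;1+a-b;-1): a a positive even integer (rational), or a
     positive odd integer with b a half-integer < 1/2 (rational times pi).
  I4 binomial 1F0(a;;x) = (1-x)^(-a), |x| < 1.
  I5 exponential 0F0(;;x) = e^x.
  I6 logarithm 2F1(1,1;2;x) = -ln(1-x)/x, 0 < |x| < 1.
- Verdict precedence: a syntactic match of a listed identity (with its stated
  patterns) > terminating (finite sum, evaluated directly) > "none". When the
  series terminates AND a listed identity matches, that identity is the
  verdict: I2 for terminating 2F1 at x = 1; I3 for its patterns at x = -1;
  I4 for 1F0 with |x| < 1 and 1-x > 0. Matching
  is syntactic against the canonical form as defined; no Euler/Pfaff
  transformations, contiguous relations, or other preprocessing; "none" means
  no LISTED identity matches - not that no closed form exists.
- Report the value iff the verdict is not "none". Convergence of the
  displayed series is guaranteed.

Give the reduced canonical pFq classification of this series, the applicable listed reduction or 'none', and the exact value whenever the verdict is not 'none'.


Classification (C = 5): 2F1 with upper {-4, \frac{2}{7}}, lower {1}, argument x = 1. Verdict at x = 1: Vandermonde's identity (I2) matches (terminating 2F1 at x = 1 with n = 4, b = 2/7, c = 1). Its exact value is \frac{6175}{2401}.

Key step: with t_0 = 5, the product of the first k integers (C = 5, x = 1) is k!.
Ratio: r(k) = 1 * (k-4) (k+\frac{2}{7}) / [(k+1) (k+1)] - rational in k. x = 1; t_0 = 5; negate the roots.


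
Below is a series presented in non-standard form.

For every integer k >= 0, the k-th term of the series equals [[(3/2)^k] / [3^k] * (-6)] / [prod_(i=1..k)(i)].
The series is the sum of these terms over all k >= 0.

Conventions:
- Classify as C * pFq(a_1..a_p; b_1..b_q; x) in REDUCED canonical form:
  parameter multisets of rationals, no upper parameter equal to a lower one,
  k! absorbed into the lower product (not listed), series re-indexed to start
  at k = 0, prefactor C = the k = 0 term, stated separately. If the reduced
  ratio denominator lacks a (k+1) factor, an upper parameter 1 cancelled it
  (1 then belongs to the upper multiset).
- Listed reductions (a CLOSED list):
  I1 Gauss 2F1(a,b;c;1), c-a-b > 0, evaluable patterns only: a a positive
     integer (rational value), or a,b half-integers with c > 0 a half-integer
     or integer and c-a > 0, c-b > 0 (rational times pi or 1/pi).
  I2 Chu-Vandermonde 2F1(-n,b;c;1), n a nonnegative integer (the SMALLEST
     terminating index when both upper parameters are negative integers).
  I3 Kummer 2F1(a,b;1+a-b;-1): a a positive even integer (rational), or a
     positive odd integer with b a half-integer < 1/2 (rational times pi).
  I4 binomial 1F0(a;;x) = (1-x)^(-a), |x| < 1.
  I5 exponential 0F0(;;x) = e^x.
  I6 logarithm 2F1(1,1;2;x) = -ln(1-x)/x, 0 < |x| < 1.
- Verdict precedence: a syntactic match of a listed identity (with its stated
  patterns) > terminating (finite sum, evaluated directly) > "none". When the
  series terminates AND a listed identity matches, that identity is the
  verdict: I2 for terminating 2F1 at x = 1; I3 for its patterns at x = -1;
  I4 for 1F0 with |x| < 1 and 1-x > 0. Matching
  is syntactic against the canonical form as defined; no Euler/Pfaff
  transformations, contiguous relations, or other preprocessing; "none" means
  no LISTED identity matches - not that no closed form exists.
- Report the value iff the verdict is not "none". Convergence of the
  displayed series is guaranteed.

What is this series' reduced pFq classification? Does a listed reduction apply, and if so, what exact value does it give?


Reduced: x = 1/2, 0F0, upper = {-}, lower = {-}, C = -6. Verdict at x = 1/2: the exponential series (I5) matches (the 0F0 exponential series at x = 1/2). Sum: (-6) * e^(1/2).

The tell: x = (1/2) and the two k-th powers (prefactor -6) combine into one argument.
Adjacent-term ratio: r(k) = (1/2) * 1 / [(k+1)] - rational in k, leading ratio (1/2); with t_0 = -6, classification follows.


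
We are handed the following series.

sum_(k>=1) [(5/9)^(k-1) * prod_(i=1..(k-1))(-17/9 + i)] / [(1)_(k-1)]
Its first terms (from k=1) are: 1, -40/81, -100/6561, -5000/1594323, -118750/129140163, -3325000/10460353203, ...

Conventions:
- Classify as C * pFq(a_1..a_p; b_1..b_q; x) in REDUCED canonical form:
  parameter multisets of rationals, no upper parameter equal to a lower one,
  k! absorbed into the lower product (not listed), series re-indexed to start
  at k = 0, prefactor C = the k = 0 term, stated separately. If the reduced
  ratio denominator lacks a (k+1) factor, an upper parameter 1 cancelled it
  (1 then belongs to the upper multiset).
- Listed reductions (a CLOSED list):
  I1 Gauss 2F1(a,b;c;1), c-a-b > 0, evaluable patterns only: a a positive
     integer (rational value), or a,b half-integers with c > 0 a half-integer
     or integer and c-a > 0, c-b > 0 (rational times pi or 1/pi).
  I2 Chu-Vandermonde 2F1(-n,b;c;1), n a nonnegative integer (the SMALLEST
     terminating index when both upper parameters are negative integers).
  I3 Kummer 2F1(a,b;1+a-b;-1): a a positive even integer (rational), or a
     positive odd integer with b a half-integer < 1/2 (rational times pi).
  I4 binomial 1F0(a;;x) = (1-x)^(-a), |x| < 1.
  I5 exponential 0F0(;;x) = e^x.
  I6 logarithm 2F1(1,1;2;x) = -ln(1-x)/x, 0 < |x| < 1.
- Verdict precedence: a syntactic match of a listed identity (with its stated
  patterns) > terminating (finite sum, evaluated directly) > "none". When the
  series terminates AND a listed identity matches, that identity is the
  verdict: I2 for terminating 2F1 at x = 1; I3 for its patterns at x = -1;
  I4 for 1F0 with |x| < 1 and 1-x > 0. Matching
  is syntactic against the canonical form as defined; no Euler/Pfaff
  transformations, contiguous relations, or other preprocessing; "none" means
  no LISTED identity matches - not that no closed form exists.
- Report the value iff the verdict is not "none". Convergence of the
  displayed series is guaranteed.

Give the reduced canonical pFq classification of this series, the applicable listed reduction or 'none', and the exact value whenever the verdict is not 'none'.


With C = 1: the canonical form is 1F0(-8/9; -; 5/9). Verdict at x = 5/9: the binomial series (I4) matches (the 1F0 binomial series: exponent 8/9, x = 5/9). Value: (4/9)^(8/9).

The tell: with t_0 = 1, (1)_k (C = 1) is k! itself.
Adjacent-term ratio: r(k) = (5/9) * (k-8/9) / [(k+1)] ; factor over Q: parameters, x = (5/9), and C = 1.


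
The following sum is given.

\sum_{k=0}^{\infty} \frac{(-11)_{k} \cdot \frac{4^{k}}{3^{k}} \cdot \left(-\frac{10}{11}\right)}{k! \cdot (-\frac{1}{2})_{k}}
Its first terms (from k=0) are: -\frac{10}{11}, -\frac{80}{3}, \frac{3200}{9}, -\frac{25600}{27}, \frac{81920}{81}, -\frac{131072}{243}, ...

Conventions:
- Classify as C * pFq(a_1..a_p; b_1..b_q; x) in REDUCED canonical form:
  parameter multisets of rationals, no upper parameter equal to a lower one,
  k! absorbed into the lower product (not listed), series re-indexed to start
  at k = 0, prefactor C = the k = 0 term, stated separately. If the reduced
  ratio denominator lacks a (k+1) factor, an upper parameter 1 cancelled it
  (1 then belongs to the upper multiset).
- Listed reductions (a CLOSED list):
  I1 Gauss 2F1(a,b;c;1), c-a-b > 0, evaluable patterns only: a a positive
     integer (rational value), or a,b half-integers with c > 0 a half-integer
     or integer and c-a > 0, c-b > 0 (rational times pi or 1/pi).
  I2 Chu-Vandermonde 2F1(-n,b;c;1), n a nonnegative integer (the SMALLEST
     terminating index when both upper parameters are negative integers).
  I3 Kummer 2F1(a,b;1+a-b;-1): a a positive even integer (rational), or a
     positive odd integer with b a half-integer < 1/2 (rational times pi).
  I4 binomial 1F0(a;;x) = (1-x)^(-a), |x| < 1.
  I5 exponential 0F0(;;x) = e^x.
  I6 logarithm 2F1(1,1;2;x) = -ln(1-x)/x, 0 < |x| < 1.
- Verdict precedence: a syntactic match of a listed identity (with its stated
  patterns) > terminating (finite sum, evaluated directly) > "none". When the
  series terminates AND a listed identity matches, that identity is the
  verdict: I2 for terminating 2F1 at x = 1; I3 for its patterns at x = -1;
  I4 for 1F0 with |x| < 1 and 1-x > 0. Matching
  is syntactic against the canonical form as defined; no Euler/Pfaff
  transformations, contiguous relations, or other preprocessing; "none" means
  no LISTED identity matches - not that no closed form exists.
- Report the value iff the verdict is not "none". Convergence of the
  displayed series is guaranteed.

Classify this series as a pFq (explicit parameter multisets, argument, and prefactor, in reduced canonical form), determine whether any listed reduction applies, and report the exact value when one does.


x = \frac{4}{3} here; the reduced form reads 1F1, upper {-11}, lower {-\frac{1}{2}}, C = -\frac{10}{11}. Verdict: terminating - upper parameter -11 makes this a finite sum (last index 11), evaluated exactly. Sum: -\frac{3414264148865938}{255163241187855}.

The tell: x = \frac{4}{3} and the two geometric factors (C = -10/11, x = 4/3) combine into one argument.
Ratio: r(k) = \frac{4}{3} * (k-11) / [(k-\frac{1}{2}) (k+1)] - rational in k. x = \frac{4}{3}; t_0 = -\frac{10}{11}; negate the roots.
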